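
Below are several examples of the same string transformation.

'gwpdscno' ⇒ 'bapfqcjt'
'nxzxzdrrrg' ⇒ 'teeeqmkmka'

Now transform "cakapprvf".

sieccnxnp

The transformation: reverse the string, then shift every letter 13 places forward in the alphabet (wrapping around) — i.e. ROT13.
"cakapprvf" → "fvrppakac" → "sieccnxnp".
(Check on "nxzxzdrrrg": → "grrrdzxzxn" → "teeeqmkmka" ✓)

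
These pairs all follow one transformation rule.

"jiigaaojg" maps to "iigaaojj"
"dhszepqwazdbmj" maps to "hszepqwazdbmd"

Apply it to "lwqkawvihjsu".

What's happening: delete the last character, then move the first character to the end.
On "lwqkawvihjsu": the first step gives "lwqkawvihjs", and the second then gives "wqkawvihjsl".

wqkawvihjsl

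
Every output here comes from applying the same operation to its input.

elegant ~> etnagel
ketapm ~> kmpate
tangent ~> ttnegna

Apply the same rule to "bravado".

bodavar

The rule is to reverse the string, then move the last character to the front.
On "bravado" that produces "bodavar".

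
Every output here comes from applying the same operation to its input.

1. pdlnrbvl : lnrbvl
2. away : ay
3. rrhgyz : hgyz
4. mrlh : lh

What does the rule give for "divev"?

vev

The pattern: delete the first 2 characters.
"divev" → "vev".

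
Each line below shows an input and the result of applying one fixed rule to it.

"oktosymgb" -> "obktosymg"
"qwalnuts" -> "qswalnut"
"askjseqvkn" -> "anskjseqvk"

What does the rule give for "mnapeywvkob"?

In each case the input is transformed by: swap the first and last characters, then move the last character to the front.
Starting from "mnapeywvkob": after the first operation, "bnapeywvkom"; after the second, "mbnapeywvko".

mbnapeywvko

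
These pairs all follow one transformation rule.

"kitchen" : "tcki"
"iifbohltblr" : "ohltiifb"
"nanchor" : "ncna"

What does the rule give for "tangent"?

The pattern: delete the last 3 characters, then swap the front and back halves of the string.
Applying that to "tangent" gives "ngta".

ngta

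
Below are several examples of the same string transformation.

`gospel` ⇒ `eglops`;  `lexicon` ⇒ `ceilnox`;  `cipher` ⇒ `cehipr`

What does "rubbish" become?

The transformation: sort the characters into alphabetical order.
Doing the same to "rubbish": "bbhirsu".

bbhirsu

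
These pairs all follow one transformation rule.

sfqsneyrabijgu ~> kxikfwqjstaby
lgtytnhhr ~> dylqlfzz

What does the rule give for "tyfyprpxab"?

Looking at the pairs, the operation is to delete the last character, then shift every letter 8 places backward in the alphabet (wrapping around).
"tyfyprpxab" → "lqxqhjhps".

lqxqhjhps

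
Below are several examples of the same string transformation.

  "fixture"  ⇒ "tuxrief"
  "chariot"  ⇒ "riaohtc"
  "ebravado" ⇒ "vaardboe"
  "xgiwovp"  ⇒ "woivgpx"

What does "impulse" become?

ulpsmei

In each case the input is transformed by: take characters alternately from the front and the back (1st, last, 2nd, 2nd-last, ...), then reverse the string.
Working it through for "impulse": intermediate "iemsplu", final "ulpsmei".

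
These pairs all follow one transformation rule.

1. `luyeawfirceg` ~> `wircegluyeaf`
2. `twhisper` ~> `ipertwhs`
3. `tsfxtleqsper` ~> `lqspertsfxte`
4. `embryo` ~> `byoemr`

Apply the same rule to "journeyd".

Each output is the input with this applied: swap the front and back halves of the string, then swap the first and last characters.
On "journeyd": the first step gives "neydjour", and the second then gives "reydjoun".

reydjoun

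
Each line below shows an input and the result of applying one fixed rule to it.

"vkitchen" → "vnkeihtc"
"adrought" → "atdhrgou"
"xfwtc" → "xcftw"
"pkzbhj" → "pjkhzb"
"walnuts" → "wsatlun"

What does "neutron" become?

nneourt

The pattern: take characters alternately from the front and the back (1st, last, 2nd, 2nd-last, ...).
Applying that to "neutron" gives "nneourt".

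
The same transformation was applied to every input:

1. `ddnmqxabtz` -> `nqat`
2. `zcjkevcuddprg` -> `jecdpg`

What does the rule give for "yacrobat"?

The transformation: keep every other character starting from the first (positions 1st, 3rd, 5th, ...), then delete the first character.
Applying both steps to "yacrobat": "ycoa", then "coa".

coa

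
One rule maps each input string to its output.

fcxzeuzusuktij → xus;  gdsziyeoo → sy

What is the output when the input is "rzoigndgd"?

The transformation: keep one character in every 3, starting at position 3 (positions 3rd, 6th, 9th, ...), then delete the last character.
Working it through for "rzoigndgd": intermediate "ond", final "on".

on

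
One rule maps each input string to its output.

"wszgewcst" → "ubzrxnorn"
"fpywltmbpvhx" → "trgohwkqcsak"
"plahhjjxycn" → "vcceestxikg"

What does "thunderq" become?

piyzmloc

The pattern: shift every letter 5 places backward in the alphabet (wrapping around), then move the first 2 characters to the end (rotate left by 2).
Applying both steps to "thunderq": "ocpiyzml", then "piyzmloc".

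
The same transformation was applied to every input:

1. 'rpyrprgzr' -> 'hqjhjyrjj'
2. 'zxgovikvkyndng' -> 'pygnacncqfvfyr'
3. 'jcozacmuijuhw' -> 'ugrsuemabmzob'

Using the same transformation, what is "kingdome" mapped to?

Each output is the input with this applied: move the first character to the end, then shift every letter 8 places backward in the alphabet (wrapping around).
Applying that to "kingdome" gives "afyvgewc".

afyvgewc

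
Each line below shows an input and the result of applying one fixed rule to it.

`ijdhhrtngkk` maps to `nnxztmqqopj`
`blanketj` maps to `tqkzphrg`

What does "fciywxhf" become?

ecdnllio

The rule is to shift every letter 6 places forward in the alphabet (wrapping around), then move the first 3 characters to the end (rotate left by 3).
Applying both steps to "fciywxhf": "lioecdnl", then "ecdnllio".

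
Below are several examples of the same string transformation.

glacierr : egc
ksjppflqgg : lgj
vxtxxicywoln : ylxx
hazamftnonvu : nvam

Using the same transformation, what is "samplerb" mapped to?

What's happening: swap the front and back halves of the string, then keep one character in every 3, starting at position 2 (positions 2nd, 5th, 8th, ...).
On "samplerb": the first step gives "lerbsamp", and the second then gives "esp".

esp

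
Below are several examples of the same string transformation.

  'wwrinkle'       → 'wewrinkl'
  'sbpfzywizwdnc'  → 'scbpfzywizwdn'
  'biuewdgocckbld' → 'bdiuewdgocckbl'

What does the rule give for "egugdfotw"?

ewgugdfot

Looking at the pairs, the operation is to swap the first and last characters, then move the last character to the front.
Working it through for "egugdfotw": intermediate "wgugdfote", final "ewgugdfot".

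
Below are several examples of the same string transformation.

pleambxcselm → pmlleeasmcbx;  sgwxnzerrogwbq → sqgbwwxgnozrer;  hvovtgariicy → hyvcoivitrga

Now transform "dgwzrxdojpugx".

dxggwuzprjxod

Each output is the input with this applied: take characters alternately from the front and the back (1st, last, 2nd, 2nd-last, ...).
"dgwzrxdojpugx" → "dxggwuzprjxod".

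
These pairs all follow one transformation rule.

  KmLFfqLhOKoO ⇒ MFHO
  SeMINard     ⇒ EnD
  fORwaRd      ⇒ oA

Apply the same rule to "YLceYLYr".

In each case the input is transformed by: flip the case of every letter, then keep one character in every 3, starting at position 2 (positions 2nd, 5th, 8th, ...).
"YLceYLYr" → "lyR".

lyR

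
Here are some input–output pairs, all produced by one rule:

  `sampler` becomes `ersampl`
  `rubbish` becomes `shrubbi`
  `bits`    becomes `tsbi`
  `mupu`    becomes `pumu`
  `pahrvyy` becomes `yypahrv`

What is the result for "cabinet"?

etcabin

What's happening: move the last 2 characters to the front (rotate right by 2).
Applying that to "cabinet" gives "etcabin".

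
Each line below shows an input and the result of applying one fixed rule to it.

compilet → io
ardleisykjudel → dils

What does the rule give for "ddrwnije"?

What's happening: sort the characters into alphabetical order, then keep one character in every 3, starting at position 3 (positions 3rd, 6th, 9th, ...).
On "ddrwnije": the first step gives "ddeijnrw", and the second then gives "en".

en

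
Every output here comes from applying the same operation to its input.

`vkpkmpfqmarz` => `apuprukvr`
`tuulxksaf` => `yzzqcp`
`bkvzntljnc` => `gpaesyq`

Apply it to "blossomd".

The rule is to shift every letter 5 places forward in the alphabet (wrapping around), then delete the last 3 characters.
For "blossomd", step one produces "gqtxxtri"; step two turns that into "gqtxx".
(Check on "bkvzntljnc": → "gpaesyqosh" → "gpaesyq" ✓)

gqtxx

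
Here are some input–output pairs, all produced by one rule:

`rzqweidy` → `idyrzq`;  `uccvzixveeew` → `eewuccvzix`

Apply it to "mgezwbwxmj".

In each case the input is transformed by: move the last 3 characters to the front (rotate right by 3), then delete the last 2 characters.
Applying both steps to "mgezwbwxmj": "xmjmgezwbw", then "xmjmgezw".
(Check on "uccvzixveeew": → "eewuccvzixve" → "eewuccvzix" ✓)

xmjmgezw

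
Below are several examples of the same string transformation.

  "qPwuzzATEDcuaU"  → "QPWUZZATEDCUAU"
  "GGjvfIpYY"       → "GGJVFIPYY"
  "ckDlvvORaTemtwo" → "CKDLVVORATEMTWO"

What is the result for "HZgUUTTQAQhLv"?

HZGUUTTQAQHLV

Rule — convert every letter to uppercase.
Doing the same to "HZgUUTTQAQhLv": "HZGUUTTQAQHLV".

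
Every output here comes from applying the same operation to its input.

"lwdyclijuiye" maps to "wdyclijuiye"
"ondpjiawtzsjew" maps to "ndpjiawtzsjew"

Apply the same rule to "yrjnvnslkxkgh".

Each output is the input with this applied: delete the first character.
So "yrjnvnslkxkgh" becomes "rjnvnslkxkgh".

rjnvnslkxkgh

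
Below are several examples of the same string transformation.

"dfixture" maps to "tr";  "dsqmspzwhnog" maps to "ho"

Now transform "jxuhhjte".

In each case the input is transformed by: keep every other character starting from the first (positions 1st, 3rd, 5th, ...), then keep only the last 2 characters.
"jxuhhjte" → "juht" → "ht".

ht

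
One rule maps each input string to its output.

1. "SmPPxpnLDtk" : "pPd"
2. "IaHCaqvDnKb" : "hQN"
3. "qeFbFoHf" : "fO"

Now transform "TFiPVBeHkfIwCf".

Looking at the pairs, the operation is to keep one character in every 3, starting at position 3 (positions 3rd, 6th, 9th, ...), then flip the case of every letter.
Starting from "TFiPVBeHkfIwCf": after the first operation, "iBkw"; after the second, "IbKW".

IbKW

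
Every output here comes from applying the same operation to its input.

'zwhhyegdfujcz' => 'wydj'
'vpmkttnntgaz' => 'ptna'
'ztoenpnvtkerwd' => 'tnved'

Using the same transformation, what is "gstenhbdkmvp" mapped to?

sndv

Rule — keep one character in every 3, starting at position 2 (positions 2nd, 5th, 8th, ...).
Applying that to "gstenhbdkmvp" gives "sndv".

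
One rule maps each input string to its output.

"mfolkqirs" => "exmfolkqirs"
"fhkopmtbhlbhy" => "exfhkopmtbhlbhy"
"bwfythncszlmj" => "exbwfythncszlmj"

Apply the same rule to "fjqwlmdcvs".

Each output is the input with this applied: prepend "ex".
So "fjqwlmdcvs" becomes "exfjqwlmdcvs".

exfjqwlmdcvs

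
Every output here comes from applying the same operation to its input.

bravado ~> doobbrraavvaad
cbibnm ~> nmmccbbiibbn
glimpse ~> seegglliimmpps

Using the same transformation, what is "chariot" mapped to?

ottcchhaarriio

The transformation: double every character, then move the last 3 characters to the front (rotate right by 3).
Doing the same to "chariot": "ottcchhaarriio".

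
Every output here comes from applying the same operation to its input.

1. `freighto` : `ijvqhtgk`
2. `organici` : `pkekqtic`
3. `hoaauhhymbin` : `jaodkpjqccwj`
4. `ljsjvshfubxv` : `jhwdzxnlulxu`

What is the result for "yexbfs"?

dhuagz

The transformation: shift every letter 2 places forward in the alphabet (wrapping around), then swap the front and back halves of the string.
"yexbfs" → "agzdhu" → "dhuagz".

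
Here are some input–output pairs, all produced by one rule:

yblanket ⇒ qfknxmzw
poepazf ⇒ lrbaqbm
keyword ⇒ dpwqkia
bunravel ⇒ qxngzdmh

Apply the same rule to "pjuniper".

The transformation: shift every letter 12 places forward in the alphabet (wrapping around), then move the last 2 characters to the front (rotate right by 2).
Working it through for "pjuniper": intermediate "bvgzubqd", final "qdbvgzub".

qdbvgzub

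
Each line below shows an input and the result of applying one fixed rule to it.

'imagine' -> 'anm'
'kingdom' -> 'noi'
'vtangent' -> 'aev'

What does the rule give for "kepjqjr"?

The transformation: move the first 2 characters to the end (rotate left by 2), then keep one character in every 3, starting at position 1 (positions 1st, 4th, 7th, ...).
"kepjqjr" → "pjqjrke" → "pje".

pje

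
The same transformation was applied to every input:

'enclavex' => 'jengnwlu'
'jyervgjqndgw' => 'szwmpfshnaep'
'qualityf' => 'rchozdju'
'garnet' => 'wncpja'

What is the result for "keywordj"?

xamstnhf

Each output is the input with this applied: shift every letter 9 places forward in the alphabet (wrapping around), then swap the front and back halves of the string.
Working it through for "keywordj": intermediate "tnhfxams", final "xamstnhf".
(Check on "garnet": → "pjawnc" → "wncpja" ✓)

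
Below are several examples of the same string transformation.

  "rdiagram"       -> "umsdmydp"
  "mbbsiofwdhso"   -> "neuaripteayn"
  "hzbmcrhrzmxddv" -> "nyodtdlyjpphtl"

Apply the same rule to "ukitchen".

ufotqzgw

The transformation: shift every letter 12 places forward in the alphabet (wrapping around), then move the first 2 characters to the end (rotate left by 2).
"ukitchen" → "gwufotqz" → "ufotqzgw".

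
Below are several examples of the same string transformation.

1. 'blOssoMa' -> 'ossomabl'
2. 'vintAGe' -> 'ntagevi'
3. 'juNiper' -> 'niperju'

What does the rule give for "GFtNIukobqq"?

Each output is the input with this applied: move the first 2 characters to the end (rotate left by 2), then convert every letter to lowercase.
For "GFtNIukobqq", step one produces "tNIukobqqGF"; step two turns that into "tniukobqqgf".

tniukobqqgf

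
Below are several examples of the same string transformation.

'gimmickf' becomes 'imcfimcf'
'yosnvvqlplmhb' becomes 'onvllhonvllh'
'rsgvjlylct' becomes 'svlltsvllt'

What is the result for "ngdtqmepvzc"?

The rule is to keep every other character starting from the second (positions 2nd, 4th, 6th, ...), then write the whole string twice.
On "ngdtqmepvzc": the first step gives "gtmpz", and the second then gives "gtmpzgtmpz".

gtmpzgtmpz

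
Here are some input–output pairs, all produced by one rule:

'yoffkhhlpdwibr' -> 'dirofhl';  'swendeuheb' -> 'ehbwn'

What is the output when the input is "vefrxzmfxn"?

zfner

In each case the input is transformed by: keep every other character starting from the second (positions 2nd, 4th, 6th, ...), then move the last 3 characters to the front (rotate right by 3).
For "vefrxzmfxn", step one produces "erzfn"; step two turns that into "zfner".
(Check on "yoffkhhlpdwibr": → "ofhldir" → "dirofhl" ✓)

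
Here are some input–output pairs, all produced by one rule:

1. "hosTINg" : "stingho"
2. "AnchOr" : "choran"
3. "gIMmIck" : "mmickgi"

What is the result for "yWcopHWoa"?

cophwoayw

What's happening: move the first 2 characters to the end (rotate left by 2), then convert every letter to lowercase.
Working it through for "yWcopHWoa": intermediate "copHWoayW", final "cophwoayw".
(Check on "gIMmIck": → "MmIckgI" → "mmickgi" ✓)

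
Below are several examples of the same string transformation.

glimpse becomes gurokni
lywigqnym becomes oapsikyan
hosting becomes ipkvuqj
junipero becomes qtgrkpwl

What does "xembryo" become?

Each output is the input with this applied: reverse the string, then shift every letter 2 places forward in the alphabet (wrapping around).
Starting from "xembryo": after the first operation, "oyrbmex"; after the second, "qatdogz".
(Check on "lywigqnym": → "mynqgiwyl" → "oapsikyan" ✓)

qatdogz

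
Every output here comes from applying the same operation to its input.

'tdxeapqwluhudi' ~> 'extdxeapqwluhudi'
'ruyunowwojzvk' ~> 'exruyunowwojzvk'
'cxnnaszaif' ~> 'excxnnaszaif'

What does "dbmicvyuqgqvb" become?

exdbmicvyuqgqvb

Rule — prepend "ex".
Doing the same to "dbmicvyuqgqvb": "exdbmicvyuqgqvb".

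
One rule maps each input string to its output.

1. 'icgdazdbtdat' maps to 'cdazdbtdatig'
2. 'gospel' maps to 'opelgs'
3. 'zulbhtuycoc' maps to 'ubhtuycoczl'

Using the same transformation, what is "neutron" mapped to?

etronnu

Looking at the pairs, the operation is to move the first 2 characters to the end (rotate left by 2), then swap the first and last characters.
For "neutron", step one produces "utronne"; step two turns that into "etronnu".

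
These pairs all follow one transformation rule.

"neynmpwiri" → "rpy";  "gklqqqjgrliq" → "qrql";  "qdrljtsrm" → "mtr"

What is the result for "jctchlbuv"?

Each output is the input with this applied: keep one character in every 3, starting at position 3 (positions 3rd, 6th, 9th, ...), then reverse the string.
Applying both steps to "jctchlbuv": "tlv", then "vlt".

vlt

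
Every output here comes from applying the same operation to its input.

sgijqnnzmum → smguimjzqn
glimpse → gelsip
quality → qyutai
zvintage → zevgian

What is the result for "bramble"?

berlab

The pattern: take characters alternately from the front and the back (1st, last, 2nd, 2nd-last, ...), then delete the last character.
"bramble" → "berlab".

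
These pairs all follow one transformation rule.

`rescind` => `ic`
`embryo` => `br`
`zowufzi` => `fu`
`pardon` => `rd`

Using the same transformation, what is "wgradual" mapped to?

What's happening: take characters alternately from the front and the back (1st, last, 2nd, 2nd-last, ...), then keep only the last 2 characters.
So "wgradual" becomes "ad".
(Check on "zowufzi": → "ziozwfu" → "fu" ✓)

ad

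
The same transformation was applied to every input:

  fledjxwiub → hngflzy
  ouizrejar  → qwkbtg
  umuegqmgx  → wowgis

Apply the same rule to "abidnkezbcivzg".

cdkfpmgbdek

What's happening: shift every letter 2 places forward in the alphabet (wrapping around), then delete the last 3 characters.
"abidnkezbcivzg" → "cdkfpmgbdekxbi" → "cdkfpmgbdek".
(Check on "fledjxwiub": → "hngflzykwd" → "hngflzy" ✓)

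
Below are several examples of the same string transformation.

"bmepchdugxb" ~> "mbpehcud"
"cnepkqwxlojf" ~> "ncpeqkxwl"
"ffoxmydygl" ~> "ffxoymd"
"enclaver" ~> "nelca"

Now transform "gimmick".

igmm

The transformation: delete the last 3 characters, then swap each adjacent pair of characters (1↔2, 3↔4, ...).
So "gimmick" becomes "igmm".
(Check on "cnepkqwxlojf": → "cnepkqwxl" → "ncpeqkxwl" ✓)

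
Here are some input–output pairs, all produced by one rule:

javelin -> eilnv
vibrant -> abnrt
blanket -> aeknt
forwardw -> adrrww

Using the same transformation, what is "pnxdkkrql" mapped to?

dkklqrx

In each case the input is transformed by: delete the first 2 characters, then sort the characters into alphabetical order.
Applying that to "pnxdkkrql" gives "dkklqrx".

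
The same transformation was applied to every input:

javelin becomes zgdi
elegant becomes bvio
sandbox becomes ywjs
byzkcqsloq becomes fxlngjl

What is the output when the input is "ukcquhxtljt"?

lpcsogeo

Looking at the pairs, the operation is to delete the first 3 characters, then shift every letter 5 places backward in the alphabet (wrapping around).
Starting from "ukcquhxtljt": after the first operation, "quhxtljt"; after the second, "lpcsogeo".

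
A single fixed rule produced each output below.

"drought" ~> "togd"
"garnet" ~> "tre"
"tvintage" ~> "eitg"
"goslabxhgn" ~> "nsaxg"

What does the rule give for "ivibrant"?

Looking at the pairs, the operation is to swap the first and last characters, then keep every other character starting from the first (positions 1st, 3rd, 5th, ...).
Applying both steps to "ivibrant": "tvibrani", then "tirn".
(Check on "goslabxhgn": → "noslabxhgg" → "nsaxg" ✓)

tirn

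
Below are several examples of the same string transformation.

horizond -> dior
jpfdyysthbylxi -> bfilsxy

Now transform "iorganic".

Rule — sort the characters into alphabetical order, then keep every other character starting from the first (positions 1st, 3rd, 5th, ...).
Working it through for "iorganic": intermediate "acgiinor", final "agio".

agio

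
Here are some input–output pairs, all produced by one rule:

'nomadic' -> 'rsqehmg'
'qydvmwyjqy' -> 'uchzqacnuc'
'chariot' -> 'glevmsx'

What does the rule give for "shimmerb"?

wlmqqivf

In each case the input is transformed by: shift every letter 4 places forward in the alphabet (wrapping around).
Applying that to "shimmerb" gives "wlmqqivf".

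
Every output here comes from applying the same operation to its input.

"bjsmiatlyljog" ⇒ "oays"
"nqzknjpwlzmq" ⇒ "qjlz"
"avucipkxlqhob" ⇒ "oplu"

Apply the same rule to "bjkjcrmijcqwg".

Each output is the input with this applied: keep one character in every 3, starting at position 3 (positions 3rd, 6th, 9th, ...), then swap the first and last characters.
Working it through for "bjkjcrmijcqwg": intermediate "krjw", final "wrjk".

wrjk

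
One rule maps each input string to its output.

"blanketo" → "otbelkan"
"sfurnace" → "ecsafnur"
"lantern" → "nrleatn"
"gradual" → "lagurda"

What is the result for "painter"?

The transformation: move the last character to the front, then take characters alternately from the front and the back (1st, last, 2nd, 2nd-last, ...).
"painter" → "reptani".

reptani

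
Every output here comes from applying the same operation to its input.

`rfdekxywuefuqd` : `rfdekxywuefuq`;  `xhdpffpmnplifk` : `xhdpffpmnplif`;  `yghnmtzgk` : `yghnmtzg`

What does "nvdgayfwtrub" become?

The transformation: delete the last character.
Applying that to "nvdgayfwtrub" gives "nvdgayfwtru".

nvdgayfwtru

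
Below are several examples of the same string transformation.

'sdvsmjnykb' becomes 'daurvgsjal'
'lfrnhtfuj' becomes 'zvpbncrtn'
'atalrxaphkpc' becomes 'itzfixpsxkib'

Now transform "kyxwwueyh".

feecmgpsg

The pattern: move the first 2 characters to the end (rotate left by 2), then shift every letter 8 places forward in the alphabet (wrapping around).
"kyxwwueyh" → "xwwueyhky" → "feecmgpsg".
(Check on "sdvsmjnykb": → "vsmjnykbsd" → "daurvgsjal" ✓)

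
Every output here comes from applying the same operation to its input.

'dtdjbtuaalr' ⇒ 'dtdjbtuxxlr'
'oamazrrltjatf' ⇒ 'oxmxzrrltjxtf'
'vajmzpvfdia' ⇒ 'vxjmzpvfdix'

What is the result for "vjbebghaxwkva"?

Looking at the pairs, the operation is to replace every "a" with "x".
On "vjbebghaxwkva" that produces "vjbebghxxwkvx".

vjbebghxxwkvx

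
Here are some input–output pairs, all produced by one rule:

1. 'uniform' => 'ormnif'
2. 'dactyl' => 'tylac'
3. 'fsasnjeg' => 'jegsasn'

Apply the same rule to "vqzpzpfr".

The pattern: delete the first character, then move the last 3 characters to the front (rotate right by 3).
Starting from "vqzpzpfr": after the first operation, "qzpzpfr"; after the second, "pfrqzpz".
(Check on "fsasnjeg": → "sasnjeg" → "jegsasn" ✓)

pfrqzpz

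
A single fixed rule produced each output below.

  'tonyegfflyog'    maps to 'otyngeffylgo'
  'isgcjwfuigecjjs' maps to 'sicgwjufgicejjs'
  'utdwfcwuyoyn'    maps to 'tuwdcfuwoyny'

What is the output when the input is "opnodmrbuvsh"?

poonmdbrvuhs

What's happening: swap each adjacent pair of characters (1↔2, 3↔4, ...).
Doing the same to "opnodmrbuvsh": "poonmdbrvuhs".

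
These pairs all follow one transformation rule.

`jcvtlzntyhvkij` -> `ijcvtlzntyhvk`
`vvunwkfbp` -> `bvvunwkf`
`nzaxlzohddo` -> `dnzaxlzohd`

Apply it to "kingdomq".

mkingdo

The rule is to delete the last character, then move the last character to the front.
Applying both steps to "kingdomq": "kingdom", then "mkingdo".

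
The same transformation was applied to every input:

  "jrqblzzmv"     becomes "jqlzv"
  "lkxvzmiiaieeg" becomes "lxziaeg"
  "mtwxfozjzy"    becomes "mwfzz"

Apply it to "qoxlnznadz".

The pattern: keep every other character starting from the first (positions 1st, 3rd, 5th, ...).
On "qoxlnznadz" that produces "qxnnd".

qxnnd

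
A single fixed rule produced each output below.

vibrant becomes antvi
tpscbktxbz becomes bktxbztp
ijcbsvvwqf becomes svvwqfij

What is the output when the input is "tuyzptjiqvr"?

Each output is the input with this applied: move the first 2 characters to the end (rotate left by 2), then delete the first 2 characters.
Working it through for "tuyzptjiqvr": intermediate "yzptjiqvrtu", final "ptjiqvrtu".

ptjiqvrtu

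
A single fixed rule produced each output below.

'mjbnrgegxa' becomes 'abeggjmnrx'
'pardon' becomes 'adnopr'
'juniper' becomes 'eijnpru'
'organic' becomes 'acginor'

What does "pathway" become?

The pattern: sort the characters into alphabetical order.
Doing the same to "pathway": "aahptwy".

aahptwy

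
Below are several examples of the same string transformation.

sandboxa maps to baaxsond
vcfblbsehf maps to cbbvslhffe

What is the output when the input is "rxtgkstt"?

Looking at the pairs, the operation is to sort the characters into reverse alphabetical order, then move the last 3 characters to the front (rotate right by 3).
For "rxtgkstt", step one produces "xtttsrkg"; step two turns that into "rkgxttts".

rkgxttts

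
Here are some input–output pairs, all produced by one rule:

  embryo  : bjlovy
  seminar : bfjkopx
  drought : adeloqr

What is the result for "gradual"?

Rule — shift every letter 3 places backward in the alphabet (wrapping around), then sort the characters into alphabetical order.
Starting from "gradual": after the first operation, "doxarxi"; after the second, "adiorxx".

adiorxx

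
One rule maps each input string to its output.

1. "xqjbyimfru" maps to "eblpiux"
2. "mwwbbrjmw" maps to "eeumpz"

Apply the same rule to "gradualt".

gxdow

The pattern: delete the first 3 characters, then shift every letter 3 places forward in the alphabet (wrapping around).
For "gradualt", step one produces "dualt"; step two turns that into "gxdow".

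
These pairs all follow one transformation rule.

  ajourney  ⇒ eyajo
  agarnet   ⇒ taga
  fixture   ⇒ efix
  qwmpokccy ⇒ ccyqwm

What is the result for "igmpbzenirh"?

What's happening: move the first 3 characters to the end (rotate left by 3), then delete the first 3 characters.
Working it through for "igmpbzenirh": intermediate "pbzenirhigm", final "enirhigm".

enirhigm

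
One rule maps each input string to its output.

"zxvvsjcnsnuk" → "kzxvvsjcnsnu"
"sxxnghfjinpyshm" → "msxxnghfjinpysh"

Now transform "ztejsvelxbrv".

The rule is to move the last character to the front.
For "ztejsvelxbrv" the result is "vztejsvelxbr".

vztejsvelxbr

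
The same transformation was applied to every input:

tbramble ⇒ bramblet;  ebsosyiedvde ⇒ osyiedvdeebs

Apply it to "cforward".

The rule is to swap the front and back halves of the string, then move the last 3 characters to the front (rotate right by 3).
Working it through for "cforward": intermediate "wardcfor", final "forwardc".

forwardc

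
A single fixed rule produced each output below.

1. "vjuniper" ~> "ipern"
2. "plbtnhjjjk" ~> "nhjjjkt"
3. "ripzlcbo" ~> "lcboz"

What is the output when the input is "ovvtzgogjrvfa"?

zgogjrvfat

Rule — delete the first 3 characters, then move the first character to the end.
Applying that to "ovvtzgogjrvfa" gives "zgogjrvfat".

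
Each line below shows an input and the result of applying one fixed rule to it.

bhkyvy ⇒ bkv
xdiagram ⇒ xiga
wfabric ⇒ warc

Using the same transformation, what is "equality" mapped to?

What's happening: keep every other character starting from the first (positions 1st, 3rd, 5th, ...).
For "equality" the result is "eult".

eult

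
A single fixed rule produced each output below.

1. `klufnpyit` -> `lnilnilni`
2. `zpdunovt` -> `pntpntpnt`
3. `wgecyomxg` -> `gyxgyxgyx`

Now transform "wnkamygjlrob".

nmjonmjonmjo

In each case the input is transformed by: keep one character in every 3, starting at position 2 (positions 2nd, 5th, 8th, ...), then write the whole string 3 times in a row.
"wnkamygjlrob" → "nmjo" → "nmjonmjonmjo".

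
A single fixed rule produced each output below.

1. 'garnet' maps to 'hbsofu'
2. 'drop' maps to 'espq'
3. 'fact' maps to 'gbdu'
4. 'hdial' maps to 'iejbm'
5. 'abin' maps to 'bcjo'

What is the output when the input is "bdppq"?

Each output is the input with this applied: shift every letter 1 place forward in the alphabet (wrapping around).
Applying that to "bdppq" gives "ceqqr".

ceqqr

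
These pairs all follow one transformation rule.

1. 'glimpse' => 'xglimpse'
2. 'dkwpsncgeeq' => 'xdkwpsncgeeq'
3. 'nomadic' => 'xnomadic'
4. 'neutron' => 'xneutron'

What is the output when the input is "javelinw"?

In each case the input is transformed by: prepend "x".
For "javelinw" the result is "xjavelinw".

xjavelinw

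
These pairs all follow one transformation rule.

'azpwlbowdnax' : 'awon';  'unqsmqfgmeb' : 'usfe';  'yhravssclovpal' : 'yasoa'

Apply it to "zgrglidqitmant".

The transformation: keep one character in every 3, starting at position 1 (positions 1st, 4th, 7th, ...).
Doing the same to "zgrglidqitmant": "zgdtn".

zgdtn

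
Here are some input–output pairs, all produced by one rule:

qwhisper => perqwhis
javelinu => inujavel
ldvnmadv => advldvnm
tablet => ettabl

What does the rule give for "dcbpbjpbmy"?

Each output is the input with this applied: swap the front and back halves of the string, then move the first character to the end.
For "dcbpbjpbmy" the result is "pbmydcbpbj".

pbmydcbpbj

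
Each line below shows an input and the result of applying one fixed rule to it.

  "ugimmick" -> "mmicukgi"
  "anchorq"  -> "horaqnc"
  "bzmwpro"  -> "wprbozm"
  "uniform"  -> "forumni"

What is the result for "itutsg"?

tsigtu

The transformation: swap the first and last characters, then move the first 3 characters to the end (rotate left by 3).
For "itutsg", step one produces "gtutsi"; step two turns that into "tsigtu".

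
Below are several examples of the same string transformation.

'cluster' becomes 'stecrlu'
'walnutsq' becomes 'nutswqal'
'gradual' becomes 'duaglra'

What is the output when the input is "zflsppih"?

In each case the input is transformed by: swap the first and last characters, then move the first 3 characters to the end (rotate left by 3).
Applying that to "zflsppih" gives "sppizhfl".

sppizhfl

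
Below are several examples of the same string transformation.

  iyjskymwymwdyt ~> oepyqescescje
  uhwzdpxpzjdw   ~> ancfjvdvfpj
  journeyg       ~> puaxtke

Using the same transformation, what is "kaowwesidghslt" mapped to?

The pattern: shift every letter 6 places forward in the alphabet (wrapping around), then delete the last character.
Applying both steps to "kaowwesidghslt": "qgucckyojmnyrz", then "qgucckyojmnyr".

qgucckyojmnyr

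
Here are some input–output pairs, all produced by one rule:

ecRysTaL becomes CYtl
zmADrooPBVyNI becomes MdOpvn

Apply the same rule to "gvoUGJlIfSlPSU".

Vujispu

The transformation: flip the case of every letter, then keep every other character starting from the second (positions 2nd, 4th, 6th, ...).
Working it through for "gvoUGJlIfSlPSU": intermediate "GVOugjLiFsLpsu", final "Vujispu".
(Check on "ecRysTaL": → "ECrYStAl" → "CYtl" ✓)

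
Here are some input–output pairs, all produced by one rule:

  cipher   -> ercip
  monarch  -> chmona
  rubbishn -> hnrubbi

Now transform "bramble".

lebram

The rule is to move the last 2 characters to the front (rotate right by 2), then delete the last character.
On "bramble": the first step gives "lebramb", and the second then gives "lebram".
(Check on "monarch": → "chmonar" → "chmona" ✓)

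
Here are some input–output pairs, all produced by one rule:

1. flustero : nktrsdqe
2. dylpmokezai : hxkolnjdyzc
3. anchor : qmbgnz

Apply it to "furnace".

Each output is the input with this applied: shift every letter 1 place backward in the alphabet (wrapping around), then swap the first and last characters.
So "furnace" becomes "dtqmzbe".

dtqmzbe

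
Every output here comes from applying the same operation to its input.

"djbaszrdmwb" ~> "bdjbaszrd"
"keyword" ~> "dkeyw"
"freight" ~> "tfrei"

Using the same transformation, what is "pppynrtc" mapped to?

The rule is to move the last character to the front, then delete the last 2 characters.
Applying both steps to "pppynrtc": "cpppynrt", then "cpppyn".

cpppyn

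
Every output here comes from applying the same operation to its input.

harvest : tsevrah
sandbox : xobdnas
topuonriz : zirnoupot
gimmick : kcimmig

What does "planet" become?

tenalp

What's happening: reverse the string.
Doing the same to "planet": "tenalp".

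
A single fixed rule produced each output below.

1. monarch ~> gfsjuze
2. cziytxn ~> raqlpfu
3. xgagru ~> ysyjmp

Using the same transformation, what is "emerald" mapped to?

ewjsdvw

The rule is to move the first character to the end, then shift every letter 8 places backward in the alphabet (wrapping around).
Starting from "emerald": after the first operation, "meralde"; after the second, "ewjsdvw".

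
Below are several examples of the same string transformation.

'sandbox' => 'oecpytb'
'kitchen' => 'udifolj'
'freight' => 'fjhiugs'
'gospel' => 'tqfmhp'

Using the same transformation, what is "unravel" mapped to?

Rule — move the first 2 characters to the end (rotate left by 2), then shift every letter 1 place forward in the alphabet (wrapping around).
Working it through for "unravel": intermediate "ravelun", final "sbwfmvo".

sbwfmvo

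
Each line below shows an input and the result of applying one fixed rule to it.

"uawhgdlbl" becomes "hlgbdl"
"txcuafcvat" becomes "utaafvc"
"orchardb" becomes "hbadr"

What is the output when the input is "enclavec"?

lcaev

Rule — delete the first 3 characters, then take characters alternately from the front and the back (1st, last, 2nd, 2nd-last, ...).
On "enclavec": the first step gives "lavec", and the second then gives "lcaev".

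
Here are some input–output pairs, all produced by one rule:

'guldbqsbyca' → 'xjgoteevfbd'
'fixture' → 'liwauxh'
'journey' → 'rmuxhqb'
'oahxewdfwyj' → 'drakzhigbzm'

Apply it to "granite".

Rule — shift every letter 3 places forward in the alphabet (wrapping around), then swap each adjacent pair of characters (1↔2, 3↔4, ...).
"granite" → "judqlwh" → "ujqdwlh".

ujqdwlh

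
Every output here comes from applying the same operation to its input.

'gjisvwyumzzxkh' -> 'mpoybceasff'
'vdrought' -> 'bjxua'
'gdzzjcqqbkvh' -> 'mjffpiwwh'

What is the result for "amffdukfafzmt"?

gslljaqlgl

Rule — shift every letter 6 places forward in the alphabet (wrapping around), then delete the last 3 characters.
Working it through for "amffdukfafzmt": intermediate "gslljaqlglfsz", final "gslljaqlgl".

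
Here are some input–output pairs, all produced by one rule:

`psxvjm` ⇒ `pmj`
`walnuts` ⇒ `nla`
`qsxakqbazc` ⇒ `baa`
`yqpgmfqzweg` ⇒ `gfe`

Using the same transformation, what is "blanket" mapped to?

eba

Looking at the pairs, the operation is to sort the characters into reverse alphabetical order, then keep only the last 3 characters.
Applying both steps to "blanket": "tnlkeba", then "eba".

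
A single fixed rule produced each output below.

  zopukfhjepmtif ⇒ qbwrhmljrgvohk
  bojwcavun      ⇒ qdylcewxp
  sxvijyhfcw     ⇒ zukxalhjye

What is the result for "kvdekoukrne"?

Looking at the pairs, the operation is to swap each adjacent pair of characters (1↔2, 3↔4, ...), then shift every letter 2 places forward in the alphabet (wrapping around).
Doing the same to "kvdekoukrne": "xmgfqmmwptg".

xmgfqmmwptg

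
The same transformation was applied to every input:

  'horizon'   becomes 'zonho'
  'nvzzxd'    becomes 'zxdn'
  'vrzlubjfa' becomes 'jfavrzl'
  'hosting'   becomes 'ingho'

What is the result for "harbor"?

Looking at the pairs, the operation is to move the last 3 characters to the front (rotate right by 3), then delete the last 2 characters.
"harbor" → "borhar" → "borh".
(Check on "nvzzxd": → "zxdnvz" → "zxdn" ✓)

borh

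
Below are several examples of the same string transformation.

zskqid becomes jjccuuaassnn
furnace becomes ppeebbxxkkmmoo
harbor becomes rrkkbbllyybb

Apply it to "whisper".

ggrrsscczzoobb

The pattern: shift every letter 10 places forward in the alphabet (wrapping around), then double every character.
Doing the same to "whisper": "ggrrsscczzoobb".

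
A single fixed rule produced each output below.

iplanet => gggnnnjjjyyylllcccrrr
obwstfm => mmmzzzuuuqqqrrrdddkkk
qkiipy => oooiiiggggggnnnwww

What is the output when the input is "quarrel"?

Rule — shift every letter 2 places backward in the alphabet (wrapping around), then repeat every character 3 times.
"quarrel" → "osyppcj" → "ooosssyyyppppppcccjjj".

ooosssyyyppppppcccjjj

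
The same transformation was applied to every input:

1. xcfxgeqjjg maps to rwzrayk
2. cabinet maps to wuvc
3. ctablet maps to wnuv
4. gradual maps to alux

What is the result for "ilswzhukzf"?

The pattern: shift every letter 6 places backward in the alphabet (wrapping around), then delete the last 3 characters.
On "ilswzhukzf": the first step gives "cfmqtboetz", and the second then gives "cfmqtbo".
(Check on "xcfxgeqjjg": → "rwzraykdda" → "rwzrayk" ✓)

cfmqtbo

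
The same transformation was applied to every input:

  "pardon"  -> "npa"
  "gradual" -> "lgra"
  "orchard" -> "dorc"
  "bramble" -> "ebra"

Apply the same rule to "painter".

rpai

The transformation: move the last character to the front, then delete the last 3 characters.
Applying both steps to "painter": "rpainte", then "rpai".
(Check on "pardon": → "npardo" → "npa" ✓)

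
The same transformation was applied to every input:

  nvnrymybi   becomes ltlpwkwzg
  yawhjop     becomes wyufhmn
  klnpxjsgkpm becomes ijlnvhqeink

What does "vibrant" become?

tgzpylr

Each output is the input with this applied: shift every letter 2 places backward in the alphabet (wrapping around).
Applying that to "vibrant" gives "tgzpylr".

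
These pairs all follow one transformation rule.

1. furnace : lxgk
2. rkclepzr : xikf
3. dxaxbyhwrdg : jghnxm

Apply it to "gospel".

The pattern: shift every letter 6 places forward in the alphabet (wrapping around), then keep every other character starting from the first (positions 1st, 3rd, 5th, ...).
For "gospel" the result is "myk".

myk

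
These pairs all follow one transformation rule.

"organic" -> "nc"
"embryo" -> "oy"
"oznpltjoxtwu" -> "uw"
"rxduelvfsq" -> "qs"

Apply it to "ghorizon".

no

The pattern: swap each adjacent pair of characters (1↔2, 3↔4, ...), then keep only the last 2 characters.
For "ghorizon", step one produces "hgrozino"; step two turns that into "no".
(Check on "embryo": → "merboy" → "oy" ✓)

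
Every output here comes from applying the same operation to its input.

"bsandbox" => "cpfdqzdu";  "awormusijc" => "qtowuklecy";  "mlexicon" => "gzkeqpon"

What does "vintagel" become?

The pattern: shift every letter 2 places forward in the alphabet (wrapping around), then move the first 2 characters to the end (rotate left by 2).
Applying both steps to "vintagel": "xkpvcign", then "pvcignxk".

pvcignxk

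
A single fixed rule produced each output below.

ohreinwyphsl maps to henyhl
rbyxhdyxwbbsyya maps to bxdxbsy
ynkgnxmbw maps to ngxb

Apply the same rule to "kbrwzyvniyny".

In each case the input is transformed by: keep every other character starting from the second (positions 2nd, 4th, 6th, ...).
So "kbrwzyvniyny" becomes "bwynyy".

bwynyy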